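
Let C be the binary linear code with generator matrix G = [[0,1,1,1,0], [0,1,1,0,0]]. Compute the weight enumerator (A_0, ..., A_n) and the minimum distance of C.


Weight distribution: A_0 = 1, A_1 = 1, A_2 = 1, A_3 = 1. Minimum distance d = 1.

Enumerate all 2^2 = 4 messages m ∈ F_2^2.
For each, compute codeword c = mG in F_2^5, then tally its weight.
  m = 00 → c = 00000, weight = 0.
  m = 10 → c = 01110, weight = 3.
  m = 01 → c = 01100, weight = 2.
  m = 11 → c = 00010, weight = 1.
Tally weights:
  weight 0: 1 codewords.
  weight 1: 1 codewords.
  weight 2: 1 codewords.
  weight 3: 1 codewords.
Minimum distance d = smallest w > 0 with A_w > 0 = 1.
Sanity: Σ A_w = 4 = 2^2 = 4 ✓.


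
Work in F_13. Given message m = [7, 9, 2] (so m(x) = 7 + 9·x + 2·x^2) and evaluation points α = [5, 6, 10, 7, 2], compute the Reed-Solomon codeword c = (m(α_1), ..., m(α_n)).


c = [11, 3, 11, 12, 7]

Message polynomial: m(x) = 7 + 9·x + 2·x^2 (mod 13).
For each evaluation point α_i, compute m(α_i) mod 13:
  α_1 = 5: Horner steps 2 → 6 → 11, so m(5) = 11.
  α_2 = 6: Horner steps 2 → 8 → 3, so m(6) = 3.
  α_3 = 10: Horner steps 2 → 3 → 11, so m(10) = 11.
  α_4 = 7: Horner steps 2 → 10 → 12, so m(7) = 12.
  α_5 = 2: Horner steps 2 → 0 → 7, so m(2) = 7.
Codeword c = [11, 3, 11, 12, 7] ∈ F_13^5.


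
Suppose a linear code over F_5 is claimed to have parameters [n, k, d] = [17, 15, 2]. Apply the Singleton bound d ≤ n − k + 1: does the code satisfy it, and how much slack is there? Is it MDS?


Singleton RHS = n − k + 1 = 3, slack = 1, bound satisfied, not MDS.

Singleton bound: d ≤ n − k + 1.
Here n = 17, k = 15, so n − k + 1 = 3.
Given d = 2, check d ≤ 3: YES.
Slack = (n − k + 1) − d = 1.
The code is NOT MDS (slack = 1 > 0).
Description: the claimed parameters are [17, 15, 2]_5; such a code would be non-MDS.


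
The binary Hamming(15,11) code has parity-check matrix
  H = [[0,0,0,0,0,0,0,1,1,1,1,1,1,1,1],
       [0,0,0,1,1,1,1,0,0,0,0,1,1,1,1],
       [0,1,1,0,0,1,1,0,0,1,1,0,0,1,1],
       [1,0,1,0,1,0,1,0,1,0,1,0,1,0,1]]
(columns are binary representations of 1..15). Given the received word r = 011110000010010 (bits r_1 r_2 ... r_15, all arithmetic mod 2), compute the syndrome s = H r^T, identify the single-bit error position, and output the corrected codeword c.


s = (0, 1, 0, 1)^T, error position = 5, corrected codeword c = 011100000010010

Compute s = H r^T mod 2 one row at a time:
  s_1 = 0 + 0 + 0 + 1 + 0 + 0 + 1 + 0 = 2 ≡ 0 (mod 2).
  s_2 = 1 + 1 + 0 + 0 + 0 + 0 + 1 + 0 = 3 ≡ 1 (mod 2).
  s_3 = 1 + 1 + 0 + 0 + 0 + 1 + 1 + 0 = 4 ≡ 0 (mod 2).
  s_4 = 0 + 1 + 1 + 0 + 0 + 1 + 0 + 0 = 3 ≡ 1 (mod 2).
s = (0, 1, 0, 1)^T — this equals column 5 of H (binary 0101), so error is at position 5.
Correct: flip bit 5 of r = 011110000010010 to get c = 011100000010010.


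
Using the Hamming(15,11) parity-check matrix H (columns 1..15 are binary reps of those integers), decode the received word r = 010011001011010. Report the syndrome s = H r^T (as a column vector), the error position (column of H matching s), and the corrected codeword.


s = (0, 0, 0, 1)^T, error position = 1, corrected codeword c = 110011001011010

Compute s = H r^T mod 2 one row at a time:
  s_1 = 0 + 1 + 0 + 1 + 1 + 0 + 1 + 0 = 4 ≡ 0 (mod 2).
  s_2 = 0 + 1 + 1 + 0 + 1 + 0 + 1 + 0 = 4 ≡ 0 (mod 2).
  s_3 = 1 + 0 + 1 + 0 + 0 + 1 + 1 + 0 = 4 ≡ 0 (mod 2).
  s_4 = 0 + 0 + 1 + 0 + 1 + 1 + 0 + 0 = 3 ≡ 1 (mod 2).
s = (0, 0, 0, 1)^T — this equals column 1 of H (binary 0001), so error is at position 1.
Correct: flip bit 1 of r = 010011001011010 to get c = 110011001011010.


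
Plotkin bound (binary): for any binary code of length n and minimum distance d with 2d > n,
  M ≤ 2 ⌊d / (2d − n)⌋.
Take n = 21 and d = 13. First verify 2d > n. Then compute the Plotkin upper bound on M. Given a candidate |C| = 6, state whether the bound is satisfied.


Plotkin bound M ≤ 4; given |C| = 6 > bound (violated).

Check applicability: 2d = 26, n = 21.
2d − n = 5 > 0, so Plotkin applies.
Compute d/(2d−n) = 13/5 ≈ 2.6000.
⌊d/(2d−n)⌋ = 2.
Plotkin bound: M ≤ 2·2 = 4.
Given |C| = 6, check: VIOLATED.
This |C| is above the Plotkin bound, so no binary code with n = 21, d = 13 and 6 codewords exists.


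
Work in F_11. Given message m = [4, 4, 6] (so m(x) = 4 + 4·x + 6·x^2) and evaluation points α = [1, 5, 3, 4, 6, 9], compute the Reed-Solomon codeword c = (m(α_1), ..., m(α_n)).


c = [3, 9, 4, 6, 2, 9]

Message polynomial: m(x) = 4 + 4·x + 6·x^2 (mod 11).
For each evaluation point α_i, compute m(α_i) mod 11:
  α_1 = 1: Horner steps 6 → 10 → 3, so m(1) = 3.
  α_2 = 5: Horner steps 6 → 1 → 9, so m(5) = 9.
  α_3 = 3: Horner steps 6 → 0 → 4, so m(3) = 4.
  α_4 = 4: Horner steps 6 → 6 → 6, so m(4) = 6.
  α_5 = 6: Horner steps 6 → 7 → 2, so m(6) = 2.
  α_6 = 9: Horner steps 6 → 3 → 9, so m(9) = 9.
Codeword c = [3, 9, 4, 6, 2, 9] ∈ F_11^6.


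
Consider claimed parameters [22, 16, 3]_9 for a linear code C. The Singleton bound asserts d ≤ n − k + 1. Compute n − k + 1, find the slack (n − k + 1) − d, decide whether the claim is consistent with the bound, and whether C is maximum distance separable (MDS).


Singleton RHS = n − k + 1 = 7, slack = 4, bound satisfied, not MDS.

Singleton bound: d ≤ n − k + 1.
Here n = 22, k = 16, so n − k + 1 = 7.
Given d = 3, check d ≤ 7: YES.
Slack = (n − k + 1) − d = 4.
The code is NOT MDS (slack = 4 > 0).
Description: the claimed parameters are [22, 16, 3]_9; such a code would be non-MDS.


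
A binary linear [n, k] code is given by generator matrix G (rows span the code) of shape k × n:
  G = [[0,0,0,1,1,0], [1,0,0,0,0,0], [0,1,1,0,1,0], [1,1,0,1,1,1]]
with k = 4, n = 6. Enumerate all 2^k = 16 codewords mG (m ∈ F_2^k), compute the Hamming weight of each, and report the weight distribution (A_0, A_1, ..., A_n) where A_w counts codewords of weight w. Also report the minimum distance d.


Weight distribution: A_0 = 1, A_1 = 1, A_2 = 2, A_3 = 6, A_4 = 5, A_5 = 1. Minimum distance d = 1.

Enumerate all 2^4 = 16 messages m ∈ F_2^4.
For each, compute codeword c = mG in F_2^6, then tally its weight.
  m = 0000 → c = 000000, weight = 0.
  m = 1000 → c = 000110, weight = 2.
  m = 0100 → c = 100000, weight = 1.
  m = 1100 → c = 100110, weight = 3.
  m = 0010 → c = 011010, weight = 3.
  m = 1010 → c = 011100, weight = 3.
  m = 0110 → c = 111010, weight = 4.
  m = 1110 → c = 111100, weight = 4.
  m = 0001 → c = 110111, weight = 5.
  m = 1001 → c = 110001, weight = 3.
  m = 0101 → c = 010111, weight = 4.
  m = 1101 → c = 010001, weight = 2.
  m = 0011 → c = 101101, weight = 4.
  m = 1011 → c = 101011, weight = 4.
  m = 0111 → c = 001101, weight = 3.
  m = 1111 → c = 001011, weight = 3.
Tally weights:
  weight 0: 1 codewords.
  weight 1: 1 codewords.
  weight 2: 2 codewords.
  weight 3: 6 codewords.
  weight 4: 5 codewords.
  weight 5: 1 codewords.
Minimum distance d = smallest w > 0 with A_w > 0 = 1.
Sanity: Σ A_w = 16 = 2^4 = 16 ✓.


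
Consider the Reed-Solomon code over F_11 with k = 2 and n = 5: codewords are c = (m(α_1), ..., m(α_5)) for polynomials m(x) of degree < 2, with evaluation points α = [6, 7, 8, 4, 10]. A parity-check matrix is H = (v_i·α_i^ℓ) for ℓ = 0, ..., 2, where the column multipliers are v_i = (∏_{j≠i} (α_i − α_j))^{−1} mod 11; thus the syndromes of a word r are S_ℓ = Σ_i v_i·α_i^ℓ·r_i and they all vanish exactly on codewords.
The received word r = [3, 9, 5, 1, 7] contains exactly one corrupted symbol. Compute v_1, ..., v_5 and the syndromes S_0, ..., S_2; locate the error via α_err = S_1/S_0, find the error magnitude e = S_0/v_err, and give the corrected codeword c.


S = (3, 10, 4), error at position 2, error magnitude e = 5, c = [3, 4, 5, 1, 7].

Step 1: column multipliers v_i = (∏_{j≠i}(α_i − α_j))^{−1} mod 11.
  i = 1 (α = 6): (6−7)(6−8)(6−4)(6−10) = (−1)·(−2)·2·(−4) = −16 ≡ 6, so v_1 = 6^{−1} = 2 (mod 11).
  i = 2 (α = 7): (7−6)(7−8)(7−4)(7−10) = 1·(−1)·3·(−3) = 9 ≡ 9, so v_2 = 9^{−1} = 5 (mod 11).
  i = 3 (α = 8): (8−6)(8−7)(8−4)(8−10) = 2·1·4·(−2) = −16 ≡ 6, so v_3 = 6^{−1} = 2 (mod 11).
  i = 4 (α = 4): (4−6)(4−7)(4−8)(4−10) = (−2)·(−3)·(−4)·(−6) = 144 ≡ 1, so v_4 = 1^{−1} = 1 (mod 11).
  i = 5 (α = 10): (10−6)(10−7)(10−8)(10−4) = 4·3·2·6 = 144 ≡ 1, so v_5 = 1^{−1} = 1 (mod 11).
  v = [2, 5, 2, 1, 1].
Step 2: syndromes of r = [3, 9, 5, 1, 7] (all sums mod 11).
  S_0 = Σ v_i r_i = 2·3 + 5·9 + 2·5 + 1·1 + 1·7 = 69 ≡ 3.
  S_1 = Σ v_i α_i r_i = 2·6·3 + 5·7·9 + 2·8·5 + 1·4·1 + 1·10·7 = 505 ≡ 10.
  α_i^2 mod 11 = [3, 5, 9, 5, 1].
  S_2 = Σ v_i α_i^2 r_i = 2·3·3 + 5·5·9 + 2·9·5 + 1·5·1 + 1·1·7 = 345 ≡ 4.
  S = (3, 10, 4) ≠ 0, so r is not a codeword (an error is present).
Step 3: locate the error. For a single error e at position i, S_ℓ = v_i·e·α_i^ℓ, so α_err = S_1/S_0.
  S_0^{−1} = 3^{−1} = 4 (mod 11), so α_err = 10·4 = 40 ≡ 7 = α_2. Error position i = 2.
  Consistency check: S_2/S_1 = 4·10 = 40 ≡ 7 = α_err ✓ (single-error assumption holds).
Step 4: error magnitude e = S_0/v_2 = S_0·∏_{j≠2}(α_2 − α_j) = 3·9 = 27 ≡ 5 (mod 11).
Step 5: correct position 2: c_2 = r_2 − e = 9 − 5 ≡ 4 (mod 11). Hence c = [3, 4, 5, 1, 7].
  Check: interpolating c through the α_i gives m(x) = 8 + 1·x (degree < 2) with m(α_i) = c_i for every i, so c is indeed a codeword.


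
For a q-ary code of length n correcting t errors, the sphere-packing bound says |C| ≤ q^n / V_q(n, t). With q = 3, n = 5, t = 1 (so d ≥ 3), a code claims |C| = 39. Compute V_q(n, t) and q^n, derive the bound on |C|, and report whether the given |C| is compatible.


V_q(n, t) = 11, q^n = 243, Hamming bound = 22, |C| = 39 > bound (violated).

Step 1: Compute V_q(n, t) = Σ_{j=0}^1 C(n, j) (q−1)^j.
  j = 0: C(5,0)·(2)^0 = 1·1 = 1.
  j = 1: C(5,1)·(2)^1 = 5·2 = 10.
  V_q(n, t) = 1 + 10 = 11.
Step 2: q^n = 3^5 = 243.
Step 3: Hamming bound ⌊q^n / V_q(n,t)⌋ = ⌊243/11⌋ = 22.
Step 4: Compare |C| = 39 to 22: violated.
The claimed |C| lies above the Hamming bound, so no 3-ary code of length 5 with d ≥ 3 can have 39 codewords.


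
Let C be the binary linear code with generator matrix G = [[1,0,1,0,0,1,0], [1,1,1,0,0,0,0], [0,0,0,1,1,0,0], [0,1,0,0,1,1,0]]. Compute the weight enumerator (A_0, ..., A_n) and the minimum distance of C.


Weight distribution: A_0 = 1, A_1 = 2, A_2 = 2, A_3 = 4, A_4 = 5, A_5 = 2. Minimum distance d = 1.

Enumerate all 2^4 = 16 messages m ∈ F_2^4.
For each, compute codeword c = mG in F_2^7, then tally its weight.
  m = 0000 → c = 0000000, weight = 0.
  m = 1000 → c = 1010010, weight = 3.
  m = 0100 → c = 1110000, weight = 3.
  m = 1100 → c = 0100010, weight = 2.
  m = 0010 → c = 0001100, weight = 2.
  m = 1010 → c = 1011110, weight = 5.
  m = 0110 → c = 1111100, weight = 5.
  m = 1110 → c = 0101110, weight = 4.
  m = 0001 → c = 0100110, weight = 3.
  m = 1001 → c = 1110100, weight = 4.
  m = 0101 → c = 1010110, weight = 4.
  m = 1101 → c = 0000100, weight = 1.
  m = 0011 → c = 0101010, weight = 3.
  m = 1011 → c = 1111000, weight = 4.
  m = 0111 → c = 1011010, weight = 4.
  m = 1111 → c = 0001000, weight = 1.
Tally weights:
  weight 0: 1 codewords.
  weight 1: 2 codewords.
  weight 2: 2 codewords.
  weight 3: 4 codewords.
  weight 4: 5 codewords.
  weight 5: 2 codewords.
Minimum distance d = smallest w > 0 with A_w > 0 = 1.
Sanity: Σ A_w = 16 = 2^4 = 16 ✓.


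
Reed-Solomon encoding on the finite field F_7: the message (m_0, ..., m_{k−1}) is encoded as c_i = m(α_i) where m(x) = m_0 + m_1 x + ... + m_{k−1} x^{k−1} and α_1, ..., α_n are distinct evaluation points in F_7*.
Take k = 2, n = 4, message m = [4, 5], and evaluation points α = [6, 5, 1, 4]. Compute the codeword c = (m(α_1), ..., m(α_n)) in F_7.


c = [6, 1, 2, 3]

Message polynomial: m(x) = 4 + 5·x (mod 7).
For each evaluation point α_i, compute m(α_i) mod 7:
  α_1 = 6: Horner steps 5 → 6, so m(6) = 6.
  α_2 = 5: Horner steps 5 → 1, so m(5) = 1.
  α_3 = 1: Horner steps 5 → 2, so m(1) = 2.
  α_4 = 4: Horner steps 5 → 3, so m(4) = 3.
Codeword c = [6, 1, 2, 3] ∈ F_7^4.


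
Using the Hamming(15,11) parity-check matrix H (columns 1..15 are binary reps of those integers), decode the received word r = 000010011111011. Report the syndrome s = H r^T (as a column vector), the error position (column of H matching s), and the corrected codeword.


s = (1, 0, 0, 0)^T, error position = 8, corrected codeword c = 000010001111011

Compute s = H r^T mod 2 one row at a time:
  s_1 = 1 + 1 + 1 + 1 + 1 + 0 + 1 + 1 = 7 ≡ 1 (mod 2).
  s_2 = 0 + 1 + 0 + 0 + 1 + 0 + 1 + 1 = 4 ≡ 0 (mod 2).
  s_3 = 0 + 0 + 0 + 0 + 1 + 1 + 1 + 1 = 4 ≡ 0 (mod 2).
  s_4 = 0 + 0 + 1 + 0 + 1 + 1 + 0 + 1 = 4 ≡ 0 (mod 2).
s = (1, 0, 0, 0)^T — this equals column 8 of H (binary 1000), so error is at position 8.
Correct: flip bit 8 of r = 000010011111011 to get c = 000010001111011.


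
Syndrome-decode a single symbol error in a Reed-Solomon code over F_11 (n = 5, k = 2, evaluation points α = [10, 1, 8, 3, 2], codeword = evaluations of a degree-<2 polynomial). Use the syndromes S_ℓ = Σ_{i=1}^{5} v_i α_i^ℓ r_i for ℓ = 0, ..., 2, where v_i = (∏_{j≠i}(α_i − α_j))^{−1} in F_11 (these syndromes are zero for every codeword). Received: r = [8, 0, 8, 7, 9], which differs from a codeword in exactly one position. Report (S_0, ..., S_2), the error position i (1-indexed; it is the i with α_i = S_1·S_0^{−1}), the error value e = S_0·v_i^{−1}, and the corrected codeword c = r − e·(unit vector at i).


S = (10, 1, 10), error at position 1, error magnitude e = 4, c = [4, 0, 8, 7, 9].

Step 1: column multipliers v_i = (∏_{j≠i}(α_i − α_j))^{−1} mod 11.
  i = 1 (α = 10): (10−1)(10−8)(10−3)(10−2) = 9·2·7·8 = 1008 ≡ 7, so v_1 = 7^{−1} = 8 (mod 11).
  i = 2 (α = 1): (1−10)(1−8)(1−3)(1−2) = (−9)·(−7)·(−2)·(−1) = 126 ≡ 5, so v_2 = 5^{−1} = 9 (mod 11).
  i = 3 (α = 8): (8−10)(8−1)(8−3)(8−2) = (−2)·7·5·6 = −420 ≡ 9, so v_3 = 9^{−1} = 5 (mod 11).
  i = 4 (α = 3): (3−10)(3−1)(3−8)(3−2) = (−7)·2·(−5)·1 = 70 ≡ 4, so v_4 = 4^{−1} = 3 (mod 11).
  i = 5 (α = 2): (2−10)(2−1)(2−8)(2−3) = (−8)·1·(−6)·(−1) = −48 ≡ 7, so v_5 = 7^{−1} = 8 (mod 11).
  v = [8, 9, 5, 3, 8].
Step 2: syndromes of r = [8, 0, 8, 7, 9] (all sums mod 11).
  S_0 = Σ v_i r_i = 8·8 + 9·0 + 5·8 + 3·7 + 8·9 = 197 ≡ 10.
  S_1 = Σ v_i α_i r_i = 8·10·8 + 9·1·0 + 5·8·8 + 3·3·7 + 8·2·9 = 1167 ≡ 1.
  α_i^2 mod 11 = [1, 1, 9, 9, 4].
  S_2 = Σ v_i α_i^2 r_i = 8·1·8 + 9·1·0 + 5·9·8 + 3·9·7 + 8·4·9 = 901 ≡ 10.
  S = (10, 1, 10) ≠ 0, so r is not a codeword (an error is present).
Step 3: locate the error. For a single error e at position i, S_ℓ = v_i·e·α_i^ℓ, so α_err = S_1/S_0.
  S_0^{−1} = 10^{−1} = 10 (mod 11), so α_err = 1·10 = 10 ≡ 10 = α_1. Error position i = 1.
  Consistency check: S_2/S_1 = 10·1 = 10 ≡ 10 = α_err ✓ (single-error assumption holds).
Step 4: error magnitude e = S_0/v_1 = S_0·∏_{j≠1}(α_1 − α_j) = 10·7 = 70 ≡ 4 (mod 11).
Step 5: correct position 1: c_1 = r_1 − e = 8 − 4 ≡ 4 (mod 11). Hence c = [4, 0, 8, 7, 9].
  Check: interpolating c through the α_i gives m(x) = 2 + 9·x (degree < 2) with m(α_i) = c_i for every i, so c is indeed a codeword.


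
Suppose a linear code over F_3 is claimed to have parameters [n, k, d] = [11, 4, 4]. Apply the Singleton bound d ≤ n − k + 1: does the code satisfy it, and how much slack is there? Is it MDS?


Singleton RHS = n − k + 1 = 8, slack = 4, bound satisfied, not MDS.

Singleton bound: d ≤ n − k + 1.
Here n = 11, k = 4, so n − k + 1 = 8.
Given d = 4, check d ≤ 8: YES.
Slack = (n − k + 1) − d = 4.
The code is NOT MDS (slack = 4 > 0).
Description: the claimed parameters are [11, 4, 4]_3; such a code would be non-MDS.


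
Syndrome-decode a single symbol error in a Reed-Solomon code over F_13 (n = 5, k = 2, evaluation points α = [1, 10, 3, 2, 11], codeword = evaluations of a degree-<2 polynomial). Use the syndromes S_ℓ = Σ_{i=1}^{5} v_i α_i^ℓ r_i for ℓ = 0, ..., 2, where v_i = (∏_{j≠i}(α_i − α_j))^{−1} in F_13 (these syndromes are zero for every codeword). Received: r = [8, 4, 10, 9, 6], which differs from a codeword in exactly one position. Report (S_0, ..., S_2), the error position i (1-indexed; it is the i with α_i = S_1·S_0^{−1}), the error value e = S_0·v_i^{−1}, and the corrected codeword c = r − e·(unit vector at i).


S = (8, 10, 6), error at position 5, error magnitude e = 1, c = [8, 4, 10, 9, 5].

Step 1: column multipliers v_i = (∏_{j≠i}(α_i − α_j))^{−1} mod 13.
  i = 1 (α = 1): (1−10)(1−3)(1−2)(1−11) = (−9)·(−2)·(−1)·(−10) = 180 ≡ 11, so v_1 = 11^{−1} = 6 (mod 13).
  i = 2 (α = 10): (10−1)(10−3)(10−2)(10−11) = 9·7·8·(−1) = −504 ≡ 3, so v_2 = 3^{−1} = 9 (mod 13).
  i = 3 (α = 3): (3−1)(3−10)(3−2)(3−11) = 2·(−7)·1·(−8) = 112 ≡ 8, so v_3 = 8^{−1} = 5 (mod 13).
  i = 4 (α = 2): (2−1)(2−10)(2−3)(2−11) = 1·(−8)·(−1)·(−9) = −72 ≡ 6, so v_4 = 6^{−1} = 11 (mod 13).
  i = 5 (α = 11): (11−1)(11−10)(11−3)(11−2) = 10·1·8·9 = 720 ≡ 5, so v_5 = 5^{−1} = 8 (mod 13).
  v = [6, 9, 5, 11, 8].
Step 2: syndromes of r = [8, 4, 10, 9, 6] (all sums mod 13).
  S_0 = Σ v_i r_i = 6·8 + 9·4 + 5·10 + 11·9 + 8·6 = 281 ≡ 8.
  S_1 = Σ v_i α_i r_i = 6·1·8 + 9·10·4 + 5·3·10 + 11·2·9 + 8·11·6 = 1284 ≡ 10.
  α_i^2 mod 13 = [1, 9, 9, 4, 4].
  S_2 = Σ v_i α_i^2 r_i = 6·1·8 + 9·9·4 + 5·9·10 + 11·4·9 + 8·4·6 = 1410 ≡ 6.
  S = (8, 10, 6) ≠ 0, so r is not a codeword (an error is present).
Step 3: locate the error. For a single error e at position i, S_ℓ = v_i·e·α_i^ℓ, so α_err = S_1/S_0.
  S_0^{−1} = 8^{−1} = 5 (mod 13), so α_err = 10·5 = 50 ≡ 11 = α_5. Error position i = 5.
  Consistency check: S_2/S_1 = 6·4 = 24 ≡ 11 = α_err ✓ (single-error assumption holds).
Step 4: error magnitude e = S_0/v_5 = S_0·∏_{j≠5}(α_5 − α_j) = 8·5 = 40 ≡ 1 (mod 13).
Step 5: correct position 5: c_5 = r_5 − e = 6 − 1 ≡ 5 (mod 13). Hence c = [8, 4, 10, 9, 5].
  Check: interpolating c through the α_i gives m(x) = 7 + 1·x (degree < 2) with m(α_i) = c_i for every i, so c is indeed a codeword.


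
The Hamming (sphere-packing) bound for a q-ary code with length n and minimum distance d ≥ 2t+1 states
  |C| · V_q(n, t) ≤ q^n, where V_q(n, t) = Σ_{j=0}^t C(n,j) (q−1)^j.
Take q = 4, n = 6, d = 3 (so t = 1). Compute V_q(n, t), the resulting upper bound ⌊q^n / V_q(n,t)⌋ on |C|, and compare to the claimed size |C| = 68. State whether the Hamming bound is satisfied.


V_q(n, t) = 19, q^n = 4096, Hamming bound = 215, |C| = 68 ≤ bound (satisfied).

Step 1: Compute V_q(n, t) = Σ_{j=0}^1 C(n, j) (q−1)^j.
  j = 0: C(6,0)·(3)^0 = 1·1 = 1.
  j = 1: C(6,1)·(3)^1 = 6·3 = 18.
  V_q(n, t) = 1 + 18 = 19.
Step 2: q^n = 4^6 = 4096.
Step 3: Hamming bound ⌊q^n / V_q(n,t)⌋ = ⌊4096/19⌋ = 215.
Step 4: Compare |C| = 68 to 215: satisfied.
The claimed |C| lies below the Hamming bound.


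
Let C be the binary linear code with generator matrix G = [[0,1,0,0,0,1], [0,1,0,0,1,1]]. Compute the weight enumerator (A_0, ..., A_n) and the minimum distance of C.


Weight distribution: A_0 = 1, A_1 = 1, A_2 = 1, A_3 = 1. Minimum distance d = 1.

Enumerate all 2^2 = 4 messages m ∈ F_2^2.
For each, compute codeword c = mG in F_2^6, then tally its weight.
  m = 00 → c = 000000, weight = 0.
  m = 10 → c = 010001, weight = 2.
  m = 01 → c = 010011, weight = 3.
  m = 11 → c = 000010, weight = 1.
Tally weights:
  weight 0: 1 codewords.
  weight 1: 1 codewords.
  weight 2: 1 codewords.
  weight 3: 1 codewords.
Minimum distance d = smallest w > 0 with A_w > 0 = 1.
Sanity: Σ A_w = 4 = 2^2 = 4 ✓.


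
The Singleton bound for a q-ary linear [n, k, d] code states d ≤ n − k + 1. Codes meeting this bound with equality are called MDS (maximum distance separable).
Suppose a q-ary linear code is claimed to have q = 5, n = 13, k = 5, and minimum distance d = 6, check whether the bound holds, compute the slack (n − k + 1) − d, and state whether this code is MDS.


Singleton RHS = n − k + 1 = 9, slack = 3, bound satisfied, not MDS.

Singleton bound: d ≤ n − k + 1.
Here n = 13, k = 5, so n − k + 1 = 9.
Given d = 6, check d ≤ 9: YES.
Slack = (n − k + 1) − d = 3.
The code is NOT MDS (slack = 3 > 0).
Description: the claimed parameters are [13, 5, 6]_5; such a code would be non-MDS.


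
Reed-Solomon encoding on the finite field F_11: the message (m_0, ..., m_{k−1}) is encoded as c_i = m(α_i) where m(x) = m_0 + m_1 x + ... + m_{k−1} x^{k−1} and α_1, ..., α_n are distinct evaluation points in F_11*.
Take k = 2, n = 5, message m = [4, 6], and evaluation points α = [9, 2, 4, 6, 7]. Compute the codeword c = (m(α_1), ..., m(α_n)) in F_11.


c = [3, 5, 6, 7, 2]

Message polynomial: m(x) = 4 + 6·x (mod 11).
For each evaluation point α_i, compute m(α_i) mod 11:
  α_1 = 9: Horner steps 6 → 3, so m(9) = 3.
  α_2 = 2: Horner steps 6 → 5, so m(2) = 5.
  α_3 = 4: Horner steps 6 → 6, so m(4) = 6.
  α_4 = 6: Horner steps 6 → 7, so m(6) = 7.
  α_5 = 7: Horner steps 6 → 2, so m(7) = 2.
Codeword c = [3, 5, 6, 7, 2] ∈ F_11^5.


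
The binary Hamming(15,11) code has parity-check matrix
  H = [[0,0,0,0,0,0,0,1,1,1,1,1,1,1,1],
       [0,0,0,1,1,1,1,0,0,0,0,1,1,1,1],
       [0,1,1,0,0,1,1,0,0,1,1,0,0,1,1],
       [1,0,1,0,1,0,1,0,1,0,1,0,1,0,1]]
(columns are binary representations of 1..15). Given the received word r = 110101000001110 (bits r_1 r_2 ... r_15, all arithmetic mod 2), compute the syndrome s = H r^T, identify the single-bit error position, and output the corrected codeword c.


s = (1, 1, 1, 0)^T, error position = 14, corrected codeword c = 110101000001100

Compute s = H r^T mod 2 one row at a time:
  s_1 = 0 + 0 + 0 + 0 + 1 + 1 + 1 + 0 = 3 ≡ 1 (mod 2).
  s_2 = 1 + 0 + 1 + 0 + 1 + 1 + 1 + 0 = 5 ≡ 1 (mod 2).
  s_3 = 1 + 0 + 1 + 0 + 0 + 0 + 1 + 0 = 3 ≡ 1 (mod 2).
  s_4 = 1 + 0 + 0 + 0 + 0 + 0 + 1 + 0 = 2 ≡ 0 (mod 2).
s = (1, 1, 1, 0)^T — this equals column 14 of H (binary 1110), so error is at position 14.
Correct: flip bit 14 of r = 110101000001110 to get c = 110101000001100.


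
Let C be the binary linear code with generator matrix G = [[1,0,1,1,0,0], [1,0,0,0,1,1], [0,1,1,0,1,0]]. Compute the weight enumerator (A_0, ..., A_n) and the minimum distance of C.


Weight distribution: A_0 = 1, A_3 = 4, A_4 = 3. Minimum distance d = 3.

Enumerate all 2^3 = 8 messages m ∈ F_2^3.
For each, compute codeword c = mG in F_2^6, then tally its weight.
  m = 000 → c = 000000, weight = 0.
  m = 100 → c = 101100, weight = 3.
  m = 010 → c = 100011, weight = 3.
  m = 110 → c = 001111, weight = 4.
  m = 001 → c = 011010, weight = 3.
  m = 101 → c = 110110, weight = 4.
  m = 011 → c = 111001, weight = 4.
  m = 111 → c = 010101, weight = 3.
Tally weights:
  weight 0: 1 codewords.
  weight 3: 4 codewords.
  weight 4: 3 codewords.
Minimum distance d = smallest w > 0 with A_w > 0 = 3.
Sanity: Σ A_w = 8 = 2^3 = 8 ✓.


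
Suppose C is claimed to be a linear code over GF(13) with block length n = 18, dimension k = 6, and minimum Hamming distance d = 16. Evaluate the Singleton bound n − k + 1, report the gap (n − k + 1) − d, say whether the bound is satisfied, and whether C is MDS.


Singleton RHS = n − k + 1 = 13, slack = -3, bound violated (no such code; not MDS).

Singleton bound: d ≤ n − k + 1.
Here n = 18, k = 6, so n − k + 1 = 13.
Given d = 16, check d ≤ 13: NO.
Slack = (n − k + 1) − d = -3.
The slack is negative: d = 16 exceeds n − k + 1 = 13 by 3, so the Singleton bound is violated and no linear [18, 6, 16]_13 code can exist. In particular it is not MDS (MDS requires d = n − k + 1 exactly).
Description: the claimed parameters are [18, 6, 16]_13; such a code would be impossible (violates the Singleton bound).


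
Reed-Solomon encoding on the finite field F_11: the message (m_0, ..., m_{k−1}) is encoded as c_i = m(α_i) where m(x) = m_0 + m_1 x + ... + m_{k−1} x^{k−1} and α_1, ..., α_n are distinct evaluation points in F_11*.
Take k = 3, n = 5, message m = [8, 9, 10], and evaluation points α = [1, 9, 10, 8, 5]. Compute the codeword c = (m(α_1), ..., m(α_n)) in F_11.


c = [5, 8, 9, 5, 6]

Message polynomial: m(x) = 8 + 9·x + 10·x^2 (mod 11).
For each evaluation point α_i, compute m(α_i) mod 11:
  α_1 = 1: Horner steps 10 → 8 → 5, so m(1) = 5.
  α_2 = 9: Horner steps 10 → 0 → 8, so m(9) = 8.
  α_3 = 10: Horner steps 10 → 10 → 9, so m(10) = 9.
  α_4 = 8: Horner steps 10 → 1 → 5, so m(8) = 5.
  α_5 = 5: Horner steps 10 → 4 → 6, so m(5) = 6.
Codeword c = [5, 8, 9, 5, 6] ∈ F_11^5.


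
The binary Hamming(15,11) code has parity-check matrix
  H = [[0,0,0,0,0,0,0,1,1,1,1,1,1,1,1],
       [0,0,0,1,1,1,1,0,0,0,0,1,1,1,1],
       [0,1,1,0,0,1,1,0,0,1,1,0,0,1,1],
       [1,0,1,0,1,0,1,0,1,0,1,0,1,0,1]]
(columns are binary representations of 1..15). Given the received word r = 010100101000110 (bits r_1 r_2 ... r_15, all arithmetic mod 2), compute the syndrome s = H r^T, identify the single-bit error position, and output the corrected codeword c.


s = (1, 0, 1, 1)^T, error position = 11, corrected codeword c = 010100101010110

Compute s = H r^T mod 2 one row at a time:
  s_1 = 0 + 1 + 0 + 0 + 0 + 1 + 1 + 0 = 3 ≡ 1 (mod 2).
  s_2 = 1 + 0 + 0 + 1 + 0 + 1 + 1 + 0 = 4 ≡ 0 (mod 2).
  s_3 = 1 + 0 + 0 + 1 + 0 + 0 + 1 + 0 = 3 ≡ 1 (mod 2).
  s_4 = 0 + 0 + 0 + 1 + 1 + 0 + 1 + 0 = 3 ≡ 1 (mod 2).
s = (1, 0, 1, 1)^T — this equals column 11 of H (binary 1011), so error is at position 11.
Correct: flip bit 11 of r = 010100101000110 to get c = 010100101010110.


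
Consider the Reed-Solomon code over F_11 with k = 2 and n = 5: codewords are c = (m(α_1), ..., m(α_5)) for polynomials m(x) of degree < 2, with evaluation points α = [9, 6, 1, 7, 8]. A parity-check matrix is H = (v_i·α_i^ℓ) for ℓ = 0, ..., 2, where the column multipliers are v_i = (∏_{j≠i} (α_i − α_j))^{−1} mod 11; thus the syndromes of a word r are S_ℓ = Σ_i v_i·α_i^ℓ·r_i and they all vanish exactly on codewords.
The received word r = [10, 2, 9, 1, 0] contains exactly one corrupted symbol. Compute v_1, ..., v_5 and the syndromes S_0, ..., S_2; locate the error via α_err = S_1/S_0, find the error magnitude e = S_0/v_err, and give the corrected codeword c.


S = (3, 3, 3), error at position 3, error magnitude e = 2, c = [10, 2, 7, 1, 0].

Step 1: column multipliers v_i = (∏_{j≠i}(α_i − α_j))^{−1} mod 11.
  i = 1 (α = 9): (9−6)(9−1)(9−7)(9−8) = 3·8·2·1 = 48 ≡ 4, so v_1 = 4^{−1} = 3 (mod 11).
  i = 2 (α = 6): (6−9)(6−1)(6−7)(6−8) = (−3)·5·(−1)·(−2) = −30 ≡ 3, so v_2 = 3^{−1} = 4 (mod 11).
  i = 3 (α = 1): (1−9)(1−6)(1−7)(1−8) = (−8)·(−5)·(−6)·(−7) = 1680 ≡ 8, so v_3 = 8^{−1} = 7 (mod 11).
  i = 4 (α = 7): (7−9)(7−6)(7−1)(7−8) = (−2)·1·6·(−1) = 12 ≡ 1, so v_4 = 1^{−1} = 1 (mod 11).
  i = 5 (α = 8): (8−9)(8−6)(8−1)(8−7) = (−1)·2·7·1 = −14 ≡ 8, so v_5 = 8^{−1} = 7 (mod 11).
  v = [3, 4, 7, 1, 7].
Step 2: syndromes of r = [10, 2, 9, 1, 0] (all sums mod 11).
  S_0 = Σ v_i r_i = 3·10 + 4·2 + 7·9 + 1·1 + 7·0 = 102 ≡ 3.
  S_1 = Σ v_i α_i r_i = 3·9·10 + 4·6·2 + 7·1·9 + 1·7·1 + 7·8·0 = 388 ≡ 3.
  α_i^2 mod 11 = [4, 3, 1, 5, 9].
  S_2 = Σ v_i α_i^2 r_i = 3·4·10 + 4·3·2 + 7·1·9 + 1·5·1 + 7·9·0 = 212 ≡ 3.
  S = (3, 3, 3) ≠ 0, so r is not a codeword (an error is present).
Step 3: locate the error. For a single error e at position i, S_ℓ = v_i·e·α_i^ℓ, so α_err = S_1/S_0.
  S_0^{−1} = 3^{−1} = 4 (mod 11), so α_err = 3·4 = 12 ≡ 1 = α_3. Error position i = 3.
  Consistency check: S_2/S_1 = 3·4 = 12 ≡ 1 = α_err ✓ (single-error assumption holds).
Step 4: error magnitude e = S_0/v_3 = S_0·∏_{j≠3}(α_3 − α_j) = 3·8 = 24 ≡ 2 (mod 11).
Step 5: correct position 3: c_3 = r_3 − e = 9 − 2 ≡ 7 (mod 11). Hence c = [10, 2, 7, 1, 0].
  Check: interpolating c through the α_i gives m(x) = 8 + 10·x (degree < 2) with m(α_i) = c_i for every i, so c is indeed a codeword.


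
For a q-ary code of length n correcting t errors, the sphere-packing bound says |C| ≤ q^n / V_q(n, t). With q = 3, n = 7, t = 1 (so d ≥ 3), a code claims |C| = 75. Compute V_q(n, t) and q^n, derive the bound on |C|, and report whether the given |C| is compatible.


V_q(n, t) = 15, q^n = 2187, Hamming bound = 145, |C| = 75 ≤ bound (satisfied).

Step 1: Compute V_q(n, t) = Σ_{j=0}^1 C(n, j) (q−1)^j.
  j = 0: C(7,0)·(2)^0 = 1·1 = 1.
  j = 1: C(7,1)·(2)^1 = 7·2 = 14.
  V_q(n, t) = 1 + 14 = 15.
Step 2: q^n = 3^7 = 2187.
Step 3: Hamming bound ⌊q^n / V_q(n,t)⌋ = ⌊2187/15⌋ = 145.
Step 4: Compare |C| = 75 to 145: satisfied.
The claimed |C| lies below the Hamming bound.


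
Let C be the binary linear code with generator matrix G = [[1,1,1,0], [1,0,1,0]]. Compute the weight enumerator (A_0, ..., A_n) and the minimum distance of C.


Weight distribution: A_0 = 1, A_1 = 1, A_2 = 1, A_3 = 1. Minimum distance d = 1.

Enumerate all 2^2 = 4 messages m ∈ F_2^2.
For each, compute codeword c = mG in F_2^4, then tally its weight.
  m = 00 → c = 0000, weight = 0.
  m = 10 → c = 1110, weight = 3.
  m = 01 → c = 1010, weight = 2.
  m = 11 → c = 0100, weight = 1.
Tally weights:
  weight 0: 1 codewords.
  weight 1: 1 codewords.
  weight 2: 1 codewords.
  weight 3: 1 codewords.
Minimum distance d = smallest w > 0 with A_w > 0 = 1.
Sanity: Σ A_w = 4 = 2^2 = 4 ✓.


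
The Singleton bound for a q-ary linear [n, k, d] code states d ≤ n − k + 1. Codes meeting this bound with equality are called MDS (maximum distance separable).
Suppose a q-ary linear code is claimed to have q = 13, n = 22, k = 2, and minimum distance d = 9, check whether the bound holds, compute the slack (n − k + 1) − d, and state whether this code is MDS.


Singleton RHS = n − k + 1 = 21, slack = 12, bound satisfied, not MDS.

Singleton bound: d ≤ n − k + 1.
Here n = 22, k = 2, so n − k + 1 = 21.
Given d = 9, check d ≤ 21: YES.
Slack = (n − k + 1) − d = 12.
The code is NOT MDS (slack = 12 > 0).
Description: the claimed parameters are [22, 2, 9]_13; such a code would be non-MDS.


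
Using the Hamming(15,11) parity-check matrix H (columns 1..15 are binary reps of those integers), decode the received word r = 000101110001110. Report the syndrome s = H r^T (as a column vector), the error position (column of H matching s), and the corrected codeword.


s = (0, 0, 1, 0)^T, error position = 2, corrected codeword c = 010101110001110

Compute s = H r^T mod 2 one row at a time:
  s_1 = 1 + 0 + 0 + 0 + 1 + 1 + 1 + 0 = 4 ≡ 0 (mod 2).
  s_2 = 1 + 0 + 1 + 1 + 1 + 1 + 1 + 0 = 6 ≡ 0 (mod 2).
  s_3 = 0 + 0 + 1 + 1 + 0 + 0 + 1 + 0 = 3 ≡ 1 (mod 2).
  s_4 = 0 + 0 + 0 + 1 + 0 + 0 + 1 + 0 = 2 ≡ 0 (mod 2).
s = (0, 0, 1, 0)^T — this equals column 2 of H (binary 0010), so error is at position 2.
Correct: flip bit 2 of r = 000101110001110 to get c = 010101110001110.


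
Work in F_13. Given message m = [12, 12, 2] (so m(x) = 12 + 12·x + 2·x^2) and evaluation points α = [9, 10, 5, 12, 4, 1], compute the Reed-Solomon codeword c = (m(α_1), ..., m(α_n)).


c = [9, 7, 5, 2, 1, 0]

Message polynomial: m(x) = 12 + 12·x + 2·x^2 (mod 13).
For each evaluation point α_i, compute m(α_i) mod 13:
  α_1 = 9: Horner steps 2 → 4 → 9, so m(9) = 9.
  α_2 = 10: Horner steps 2 → 6 → 7, so m(10) = 7.
  α_3 = 5: Horner steps 2 → 9 → 5, so m(5) = 5.
  α_4 = 12: Horner steps 2 → 10 → 2, so m(12) = 2.
  α_5 = 4: Horner steps 2 → 7 → 1, so m(4) = 1.
  α_6 = 1: Horner steps 2 → 1 → 0, so m(1) = 0.
Codeword c = [9, 7, 5, 2, 1, 0] ∈ F_13^6.


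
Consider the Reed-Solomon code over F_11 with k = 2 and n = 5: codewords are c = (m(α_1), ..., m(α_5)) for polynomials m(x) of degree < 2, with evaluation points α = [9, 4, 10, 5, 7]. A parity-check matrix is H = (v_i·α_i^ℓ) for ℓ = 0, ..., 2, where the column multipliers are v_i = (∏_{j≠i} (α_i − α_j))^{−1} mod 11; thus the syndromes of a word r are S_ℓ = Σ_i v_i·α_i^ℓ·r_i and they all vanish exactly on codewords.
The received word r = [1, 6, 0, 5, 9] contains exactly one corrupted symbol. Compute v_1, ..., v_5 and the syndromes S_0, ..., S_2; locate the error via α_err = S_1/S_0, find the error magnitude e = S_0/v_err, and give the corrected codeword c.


S = (2, 3, 10), error at position 5, error magnitude e = 6, c = [1, 6, 0, 5, 3].

Step 1: column multipliers v_i = (∏_{j≠i}(α_i − α_j))^{−1} mod 11.
  i = 1 (α = 9): (9−4)(9−10)(9−5)(9−7) = 5·(−1)·4·2 = −40 ≡ 4, so v_1 = 4^{−1} = 3 (mod 11).
  i = 2 (α = 4): (4−9)(4−10)(4−5)(4−7) = (−5)·(−6)·(−1)·(−3) = 90 ≡ 2, so v_2 = 2^{−1} = 6 (mod 11).
  i = 3 (α = 10): (10−9)(10−4)(10−5)(10−7) = 1·6·5·3 = 90 ≡ 2, so v_3 = 2^{−1} = 6 (mod 11).
  i = 4 (α = 5): (5−9)(5−4)(5−10)(5−7) = (−4)·1·(−5)·(−2) = −40 ≡ 4, so v_4 = 4^{−1} = 3 (mod 11).
  i = 5 (α = 7): (7−9)(7−4)(7−10)(7−5) = (−2)·3·(−3)·2 = 36 ≡ 3, so v_5 = 3^{−1} = 4 (mod 11).
  v = [3, 6, 6, 3, 4].
Step 2: syndromes of r = [1, 6, 0, 5, 9] (all sums mod 11).
  S_0 = Σ v_i r_i = 3·1 + 6·6 + 6·0 + 3·5 + 4·9 = 90 ≡ 2.
  S_1 = Σ v_i α_i r_i = 3·9·1 + 6·4·6 + 6·10·0 + 3·5·5 + 4·7·9 = 498 ≡ 3.
  α_i^2 mod 11 = [4, 5, 1, 3, 5].
  S_2 = Σ v_i α_i^2 r_i = 3·4·1 + 6·5·6 + 6·1·0 + 3·3·5 + 4·5·9 = 417 ≡ 10.
  S = (2, 3, 10) ≠ 0, so r is not a codeword (an error is present).
Step 3: locate the error. For a single error e at position i, S_ℓ = v_i·e·α_i^ℓ, so α_err = S_1/S_0.
  S_0^{−1} = 2^{−1} = 6 (mod 11), so α_err = 3·6 = 18 ≡ 7 = α_5. Error position i = 5.
  Consistency check: S_2/S_1 = 10·4 = 40 ≡ 7 = α_err ✓ (single-error assumption holds).
Step 4: error magnitude e = S_0/v_5 = S_0·∏_{j≠5}(α_5 − α_j) = 2·3 = 6 ≡ 6 (mod 11).
Step 5: correct position 5: c_5 = r_5 − e = 9 − 6 ≡ 3 (mod 11). Hence c = [1, 6, 0, 5, 3].
  Check: interpolating c through the α_i gives m(x) = 10 + 10·x (degree < 2) with m(α_i) = c_i for every i, so c is indeed a codeword.


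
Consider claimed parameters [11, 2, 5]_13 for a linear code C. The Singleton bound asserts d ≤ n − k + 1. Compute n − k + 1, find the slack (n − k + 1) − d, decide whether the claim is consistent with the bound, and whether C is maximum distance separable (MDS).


Singleton RHS = n − k + 1 = 10, slack = 5, bound satisfied, not MDS.

Singleton bound: d ≤ n − k + 1.
Here n = 11, k = 2, so n − k + 1 = 10.
Given d = 5, check d ≤ 10: YES.
Slack = (n − k + 1) − d = 5.
The code is NOT MDS (slack = 5 > 0).
Description: the claimed parameters are [11, 2, 5]_13; such a code would be non-MDS.


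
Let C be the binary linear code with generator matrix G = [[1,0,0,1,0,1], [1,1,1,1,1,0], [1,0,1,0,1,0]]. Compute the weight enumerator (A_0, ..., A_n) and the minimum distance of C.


Weight distribution: A_0 = 1, A_2 = 1, A_3 = 3, A_4 = 2, A_5 = 1. Minimum distance d = 2.

Enumerate all 2^3 = 8 messages m ∈ F_2^3.
For each, compute codeword c = mG in F_2^6, then tally its weight.
  m = 000 → c = 000000, weight = 0.
  m = 100 → c = 100101, weight = 3.
  m = 010 → c = 111110, weight = 5.
  m = 110 → c = 011011, weight = 4.
  m = 001 → c = 101010, weight = 3.
  m = 101 → c = 001111, weight = 4.
  m = 011 → c = 010100, weight = 2.
  m = 111 → c = 110001, weight = 3.
Tally weights:
  weight 0: 1 codewords.
  weight 2: 1 codewords.
  weight 3: 3 codewords.
  weight 4: 2 codewords.
  weight 5: 1 codewords.
Minimum distance d = smallest w > 0 with A_w > 0 = 2.
Sanity: Σ A_w = 8 = 2^3 = 8 ✓.


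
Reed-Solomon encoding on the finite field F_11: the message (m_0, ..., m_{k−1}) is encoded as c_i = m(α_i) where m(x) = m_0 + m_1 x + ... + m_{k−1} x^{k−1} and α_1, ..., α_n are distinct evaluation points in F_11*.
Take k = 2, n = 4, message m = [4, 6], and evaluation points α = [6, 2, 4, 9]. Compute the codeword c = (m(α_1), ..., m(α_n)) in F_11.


c = [7, 5, 6, 3]

Message polynomial: m(x) = 4 + 6·x (mod 11).
For each evaluation point α_i, compute m(α_i) mod 11:
  α_1 = 6: Horner steps 6 → 7, so m(6) = 7.
  α_2 = 2: Horner steps 6 → 5, so m(2) = 5.
  α_3 = 4: Horner steps 6 → 6, so m(4) = 6.
  α_4 = 9: Horner steps 6 → 3, so m(9) = 3.
Codeword c = [7, 5, 6, 3] ∈ F_11^4.


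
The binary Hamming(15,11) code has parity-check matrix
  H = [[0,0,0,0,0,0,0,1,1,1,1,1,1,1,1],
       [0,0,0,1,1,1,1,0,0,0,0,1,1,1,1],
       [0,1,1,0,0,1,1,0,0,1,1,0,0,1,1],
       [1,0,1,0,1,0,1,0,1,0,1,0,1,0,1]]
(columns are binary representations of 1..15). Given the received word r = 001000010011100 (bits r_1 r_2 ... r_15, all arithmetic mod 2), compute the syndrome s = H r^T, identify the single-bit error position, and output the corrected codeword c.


s = (0, 0, 0, 1)^T, error position = 1, corrected codeword c = 101000010011100

Compute s = H r^T mod 2 one row at a time:
  s_1 = 1 + 0 + 0 + 1 + 1 + 1 + 0 + 0 = 4 ≡ 0 (mod 2).
  s_2 = 0 + 0 + 0 + 0 + 1 + 1 + 0 + 0 = 2 ≡ 0 (mod 2).
  s_3 = 0 + 1 + 0 + 0 + 0 + 1 + 0 + 0 = 2 ≡ 0 (mod 2).
  s_4 = 0 + 1 + 0 + 0 + 0 + 1 + 1 + 0 = 3 ≡ 1 (mod 2).
s = (0, 0, 0, 1)^T — this equals column 1 of H (binary 0001), so error is at position 1.
Correct: flip bit 1 of r = 001000010011100 to get c = 101000010011100.


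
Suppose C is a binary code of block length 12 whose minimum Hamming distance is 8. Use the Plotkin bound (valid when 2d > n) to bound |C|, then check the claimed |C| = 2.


Plotkin bound M ≤ 4; given |C| = 2 ≤ bound (satisfied).

Check applicability: 2d = 16, n = 12.
2d − n = 4 > 0, so Plotkin applies.
Compute d/(2d−n) = 8/4 ≈ 2.0000.
⌊d/(2d−n)⌋ = 2.
Plotkin bound: M ≤ 2·2 = 4.
Given |C| = 2, check: satisfied.
This |C| is below the Plotkin bound.


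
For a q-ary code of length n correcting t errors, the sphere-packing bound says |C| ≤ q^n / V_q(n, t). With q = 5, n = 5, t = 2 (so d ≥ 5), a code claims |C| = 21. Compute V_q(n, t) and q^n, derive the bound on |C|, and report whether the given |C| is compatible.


V_q(n, t) = 181, q^n = 3125, Hamming bound = 17, |C| = 21 > bound (violated).

Step 1: Compute V_q(n, t) = Σ_{j=0}^2 C(n, j) (q−1)^j.
  j = 0: C(5,0)·(4)^0 = 1·1 = 1.
  j = 1: C(5,1)·(4)^1 = 5·4 = 20.
  j = 2: C(5,2)·(4)^2 = 10·16 = 160.
  V_q(n, t) = 1 + 20 + 160 = 181.
Step 2: q^n = 5^5 = 3125.
Step 3: Hamming bound ⌊q^n / V_q(n,t)⌋ = ⌊3125/181⌋ = 17.
Step 4: Compare |C| = 21 to 17: violated.
The claimed |C| lies above the Hamming bound, so no 5-ary code of length 5 with d ≥ 5 can have 21 codewords.


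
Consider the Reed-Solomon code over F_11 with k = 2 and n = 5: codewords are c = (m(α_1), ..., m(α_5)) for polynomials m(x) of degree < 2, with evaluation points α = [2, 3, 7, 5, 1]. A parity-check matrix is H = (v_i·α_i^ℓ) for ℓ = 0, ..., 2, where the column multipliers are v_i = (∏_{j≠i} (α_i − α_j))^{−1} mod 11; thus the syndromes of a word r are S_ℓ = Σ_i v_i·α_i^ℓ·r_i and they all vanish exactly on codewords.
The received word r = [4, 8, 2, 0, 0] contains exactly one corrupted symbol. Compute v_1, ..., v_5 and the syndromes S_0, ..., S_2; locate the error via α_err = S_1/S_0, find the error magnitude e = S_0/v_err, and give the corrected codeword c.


S = (4, 9, 1), error at position 4, error magnitude e = 6, c = [4, 8, 2, 5, 0].

Step 1: column multipliers v_i = (∏_{j≠i}(α_i − α_j))^{−1} mod 11.
  i = 1 (α = 2): (2−3)(2−7)(2−5)(2−1) = (−1)·(−5)·(−3)·1 = −15 ≡ 7, so v_1 = 7^{−1} = 8 (mod 11).
  i = 2 (α = 3): (3−2)(3−7)(3−5)(3−1) = 1·(−4)·(−2)·2 = 16 ≡ 5, so v_2 = 5^{−1} = 9 (mod 11).
  i = 3 (α = 7): (7−2)(7−3)(7−5)(7−1) = 5·4·2·6 = 240 ≡ 9, so v_3 = 9^{−1} = 5 (mod 11).
  i = 4 (α = 5): (5−2)(5−3)(5−7)(5−1) = 3·2·(−2)·4 = −48 ≡ 7, so v_4 = 7^{−1} = 8 (mod 11).
  i = 5 (α = 1): (1−2)(1−3)(1−7)(1−5) = (−1)·(−2)·(−6)·(−4) = 48 ≡ 4, so v_5 = 4^{−1} = 3 (mod 11).
  v = [8, 9, 5, 8, 3].
Step 2: syndromes of r = [4, 8, 2, 0, 0] (all sums mod 11).
  S_0 = Σ v_i r_i = 8·4 + 9·8 + 5·2 + 8·0 + 3·0 = 114 ≡ 4.
  S_1 = Σ v_i α_i r_i = 8·2·4 + 9·3·8 + 5·7·2 + 8·5·0 + 3·1·0 = 350 ≡ 9.
  α_i^2 mod 11 = [4, 9, 5, 3, 1].
  S_2 = Σ v_i α_i^2 r_i = 8·4·4 + 9·9·8 + 5·5·2 + 8·3·0 + 3·1·0 = 826 ≡ 1.
  S = (4, 9, 1) ≠ 0, so r is not a codeword (an error is present).
Step 3: locate the error. For a single error e at position i, S_ℓ = v_i·e·α_i^ℓ, so α_err = S_1/S_0.
  S_0^{−1} = 4^{−1} = 3 (mod 11), so α_err = 9·3 = 27 ≡ 5 = α_4. Error position i = 4.
  Consistency check: S_2/S_1 = 1·5 = 5 ≡ 5 = α_err ✓ (single-error assumption holds).
Step 4: error magnitude e = S_0/v_4 = S_0·∏_{j≠4}(α_4 − α_j) = 4·7 = 28 ≡ 6 (mod 11).
Step 5: correct position 4: c_4 = r_4 − e = 0 − 6 ≡ 5 (mod 11). Hence c = [4, 8, 2, 5, 0].
  Check: interpolating c through the α_i gives m(x) = 7 + 4·x (degree < 2) with m(α_i) = c_i for every i, so c is indeed a codeword.
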